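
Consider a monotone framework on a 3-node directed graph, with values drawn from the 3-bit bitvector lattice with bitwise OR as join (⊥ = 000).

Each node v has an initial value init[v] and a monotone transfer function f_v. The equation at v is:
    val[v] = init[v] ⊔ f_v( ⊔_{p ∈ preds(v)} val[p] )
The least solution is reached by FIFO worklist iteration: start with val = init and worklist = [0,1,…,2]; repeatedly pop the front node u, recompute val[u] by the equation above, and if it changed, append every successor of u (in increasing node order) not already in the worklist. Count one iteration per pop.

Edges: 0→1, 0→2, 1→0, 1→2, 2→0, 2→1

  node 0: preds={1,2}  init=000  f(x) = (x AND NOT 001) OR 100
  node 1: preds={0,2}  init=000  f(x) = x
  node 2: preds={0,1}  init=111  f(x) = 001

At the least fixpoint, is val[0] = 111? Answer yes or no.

Iteration log — 4 steps:
  step 1. node 0  ⊔preds=111  new=110  old=000  +wl: 
  step 2. node 1  ⊔preds=111  new=111  old=000  +wl: 0
  step 3. node 2  ⊔preds=111  new=111  stable
  step 4. node 0  ⊔preds=111  new=110  stable

Least fixpoint reached:
  node 0: 110
  node 1: 111
  node 2: 111

no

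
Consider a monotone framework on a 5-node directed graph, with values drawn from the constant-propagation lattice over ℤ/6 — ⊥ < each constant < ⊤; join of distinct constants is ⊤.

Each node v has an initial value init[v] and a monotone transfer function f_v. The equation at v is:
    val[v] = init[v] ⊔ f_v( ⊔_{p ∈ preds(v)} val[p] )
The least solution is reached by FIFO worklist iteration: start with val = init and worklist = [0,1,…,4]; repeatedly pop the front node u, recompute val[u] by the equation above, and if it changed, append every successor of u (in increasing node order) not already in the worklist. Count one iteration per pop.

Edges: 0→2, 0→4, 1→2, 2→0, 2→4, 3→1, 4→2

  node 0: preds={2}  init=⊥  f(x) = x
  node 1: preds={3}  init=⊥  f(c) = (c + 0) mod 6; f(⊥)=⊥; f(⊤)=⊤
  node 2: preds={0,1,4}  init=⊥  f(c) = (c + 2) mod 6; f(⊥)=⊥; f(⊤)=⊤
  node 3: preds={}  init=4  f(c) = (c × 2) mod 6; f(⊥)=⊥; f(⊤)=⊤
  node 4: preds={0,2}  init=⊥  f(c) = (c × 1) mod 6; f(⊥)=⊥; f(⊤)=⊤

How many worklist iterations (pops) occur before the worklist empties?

Worklist (11 pops):
  #1 pop 0: in=⊥ → ⊥ (no change)
  #2 pop 1: in=4 → 4 (was ⊥); enqueue []
  #3 pop 2: in=4 → 0 (was ⊥); enqueue [0]
  #4 pop 3: in=⊥ → 4 (no change)
  #5 pop 4: in=0 → 0 (was ⊥); enqueue [2]
  #6 pop 0: in=0 → 0 (was ⊥); enqueue [4]
  #7 pop 2: in=⊤ → ⊤ (was 0); enqueue [0]
  #8 pop 4: in=⊤ → ⊤ (was 0); enqueue [2]
  #9 pop 0: in=⊤ → ⊤ (was 0); enqueue [4]
  #10 pop 2: in=⊤ → ⊤ (no change)
  #11 pop 4: in=⊤ → ⊤ (no change)

Fixpoint:
  val[0] = ⊤
  val[1] = 4
  val[2] = ⊤
  val[3] = 4
  val[4] = ⊤

11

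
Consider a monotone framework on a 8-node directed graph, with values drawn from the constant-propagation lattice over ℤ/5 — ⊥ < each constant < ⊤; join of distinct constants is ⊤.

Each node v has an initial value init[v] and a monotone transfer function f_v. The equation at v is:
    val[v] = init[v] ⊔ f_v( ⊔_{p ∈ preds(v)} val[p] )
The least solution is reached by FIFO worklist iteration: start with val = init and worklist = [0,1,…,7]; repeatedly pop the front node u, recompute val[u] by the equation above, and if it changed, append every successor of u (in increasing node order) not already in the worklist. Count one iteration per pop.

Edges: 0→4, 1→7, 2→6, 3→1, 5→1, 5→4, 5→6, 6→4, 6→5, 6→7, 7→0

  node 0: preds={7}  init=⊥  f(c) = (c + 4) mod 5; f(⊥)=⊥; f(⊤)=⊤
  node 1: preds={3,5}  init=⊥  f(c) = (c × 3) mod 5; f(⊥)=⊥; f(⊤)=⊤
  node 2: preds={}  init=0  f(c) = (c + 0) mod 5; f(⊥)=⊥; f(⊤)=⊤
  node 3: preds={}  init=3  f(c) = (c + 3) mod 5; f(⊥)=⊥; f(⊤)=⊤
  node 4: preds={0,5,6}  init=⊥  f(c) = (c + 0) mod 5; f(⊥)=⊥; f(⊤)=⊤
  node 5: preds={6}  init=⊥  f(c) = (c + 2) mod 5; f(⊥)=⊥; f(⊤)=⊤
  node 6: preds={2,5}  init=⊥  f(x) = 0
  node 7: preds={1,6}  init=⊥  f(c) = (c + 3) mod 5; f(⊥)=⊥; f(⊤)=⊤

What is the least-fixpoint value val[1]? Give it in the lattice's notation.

⊤

Trace (15 dequeues):
  [1] u=0 | in ⊥ | out ⊥ | ==
  [2] u=1 | in 3 | out 4 | prev ⊥ | push {}
  [3] u=2 | in ⊥ | out 0 | ==
  [4] u=3 | in ⊥ | out 3 | ==
  [5] u=4 | in ⊥ | out ⊥ | ==
  [6] u=5 | in ⊥ | out ⊥ | ==
  [7] u=6 | in 0 | out 0 | prev ⊥ | push {4,5}
  [8] u=7 | in ⊤ | out ⊤ | prev ⊥ | push {0}
  [9] u=4 | in 0 | out 0 | prev ⊥ | push {}
  [10] u=5 | in 0 | out 2 | prev ⊥ | push {1,4,6}
  [11] u=0 | in ⊤ | out ⊤ | prev ⊥ | push {}
  [12] u=1 | in ⊤ | out ⊤ | prev 4 | push {7}
  [13] u=4 | in ⊤ | out ⊤ | prev 0 | push {}
  [14] u=6 | in ⊤ | out 0 | ==
  [15] u=7 | in ⊤ | out ⊤ | ==

Converged values:
  [0] ⊤
  [1] ⊤
  [2] 0
  [3] 3
  [4] ⊤
  [5] 2
  [6] 0
  [7] ⊤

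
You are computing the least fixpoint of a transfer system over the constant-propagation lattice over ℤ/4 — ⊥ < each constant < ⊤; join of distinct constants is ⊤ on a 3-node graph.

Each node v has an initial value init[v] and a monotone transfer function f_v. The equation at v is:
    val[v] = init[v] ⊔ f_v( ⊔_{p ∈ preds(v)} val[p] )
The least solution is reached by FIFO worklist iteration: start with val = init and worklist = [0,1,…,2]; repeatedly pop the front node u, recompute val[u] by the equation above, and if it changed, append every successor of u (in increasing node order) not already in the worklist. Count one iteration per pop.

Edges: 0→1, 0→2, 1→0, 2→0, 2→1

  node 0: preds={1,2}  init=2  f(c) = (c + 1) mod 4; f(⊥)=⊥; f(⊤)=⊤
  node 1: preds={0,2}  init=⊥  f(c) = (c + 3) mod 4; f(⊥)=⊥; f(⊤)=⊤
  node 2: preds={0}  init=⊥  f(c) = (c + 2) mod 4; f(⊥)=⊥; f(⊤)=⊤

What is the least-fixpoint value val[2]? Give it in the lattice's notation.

⊤

Trace (8 dequeues):
  [1] u=0 | in ⊥ | out 2 | ==
  [2] u=1 | in 2 | out 1 | prev ⊥ | push {0}
  [3] u=2 | in 2 | out 0 | prev ⊥ | push {1}
  [4] u=0 | in ⊤ | out ⊤ | prev 2 | push {2}
  [5] u=1 | in ⊤ | out ⊤ | prev 1 | push {0}
  [6] u=2 | in ⊤ | out ⊤ | prev 0 | push {1}
  [7] u=0 | in ⊤ | out ⊤ | ==
  [8] u=1 | in ⊤ | out ⊤ | ==

Converged values:
  [0] ⊤
  [1] ⊤
  [2] ⊤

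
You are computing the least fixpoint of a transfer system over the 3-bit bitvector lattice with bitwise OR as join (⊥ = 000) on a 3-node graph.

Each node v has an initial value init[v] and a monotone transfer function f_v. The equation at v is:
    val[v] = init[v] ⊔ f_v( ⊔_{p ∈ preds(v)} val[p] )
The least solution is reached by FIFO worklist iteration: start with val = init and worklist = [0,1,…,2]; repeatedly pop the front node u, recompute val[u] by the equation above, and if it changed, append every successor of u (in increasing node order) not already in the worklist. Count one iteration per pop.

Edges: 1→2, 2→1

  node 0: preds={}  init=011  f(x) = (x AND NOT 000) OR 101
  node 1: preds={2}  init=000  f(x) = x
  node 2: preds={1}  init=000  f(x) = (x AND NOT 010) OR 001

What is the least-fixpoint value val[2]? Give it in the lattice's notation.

001

Iteration log — 5 steps:
  step 1. node 0  ⊔preds=000  new=111  old=011  +wl: 
  step 2. node 1  ⊔preds=000  new=000  stable
  step 3. node 2  ⊔preds=000  new=001  old=000  +wl: 1
  step 4. node 1  ⊔preds=001  new=001  old=000  +wl: 2
  step 5. node 2  ⊔preds=001  new=001  stable

Least fixpoint reached:
  node 0: 111
  node 1: 001
  node 2: 001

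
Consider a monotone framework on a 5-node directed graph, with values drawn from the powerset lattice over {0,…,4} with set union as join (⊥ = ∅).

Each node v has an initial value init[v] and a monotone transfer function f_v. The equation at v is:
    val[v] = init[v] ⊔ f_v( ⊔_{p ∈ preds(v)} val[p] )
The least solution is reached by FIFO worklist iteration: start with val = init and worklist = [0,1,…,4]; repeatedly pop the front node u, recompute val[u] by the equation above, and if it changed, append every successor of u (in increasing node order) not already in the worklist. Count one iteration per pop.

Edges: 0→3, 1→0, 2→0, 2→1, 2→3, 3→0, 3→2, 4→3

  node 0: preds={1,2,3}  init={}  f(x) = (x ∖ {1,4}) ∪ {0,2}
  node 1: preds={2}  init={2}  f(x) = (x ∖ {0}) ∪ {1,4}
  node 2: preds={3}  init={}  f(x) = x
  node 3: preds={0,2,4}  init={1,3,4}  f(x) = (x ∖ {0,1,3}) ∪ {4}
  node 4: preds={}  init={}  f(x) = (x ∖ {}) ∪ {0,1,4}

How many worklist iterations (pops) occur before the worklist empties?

11

Trace (11 dequeues):
  [1] u=0 | in {1,2,3,4} | out {0,2,3} | prev {} | push {}
  [2] u=1 | in {} | out {1,2,4} | prev {2} | push {0}
  [3] u=2 | in {1,3,4} | out {1,3,4} | prev {} | push {1}
  [4] u=3 | in {0,1,2,3,4} | out {1,2,3,4} | prev {1,3,4} | push {2}
  [5] u=4 | in {} | out {0,1,4} | prev {} | push {3}
  [6] u=0 | in {1,2,3,4} | out {0,2,3} | ==
  [7] u=1 | in {1,3,4} | out {1,2,3,4} | prev {1,2,4} | push {0}
  [8] u=2 | in {1,2,3,4} | out {1,2,3,4} | prev {1,3,4} | push {1}
  [9] u=3 | in {0,1,2,3,4} | out {1,2,3,4} | ==
  [10] u=0 | in {1,2,3,4} | out {0,2,3} | ==
  [11] u=1 | in {1,2,3,4} | out {1,2,3,4} | ==

Converged values:
  [0] {0,2,3}
  [1] {1,2,3,4}
  [2] {1,2,3,4}
  [3] {1,2,3,4}
  [4] {0,1,4}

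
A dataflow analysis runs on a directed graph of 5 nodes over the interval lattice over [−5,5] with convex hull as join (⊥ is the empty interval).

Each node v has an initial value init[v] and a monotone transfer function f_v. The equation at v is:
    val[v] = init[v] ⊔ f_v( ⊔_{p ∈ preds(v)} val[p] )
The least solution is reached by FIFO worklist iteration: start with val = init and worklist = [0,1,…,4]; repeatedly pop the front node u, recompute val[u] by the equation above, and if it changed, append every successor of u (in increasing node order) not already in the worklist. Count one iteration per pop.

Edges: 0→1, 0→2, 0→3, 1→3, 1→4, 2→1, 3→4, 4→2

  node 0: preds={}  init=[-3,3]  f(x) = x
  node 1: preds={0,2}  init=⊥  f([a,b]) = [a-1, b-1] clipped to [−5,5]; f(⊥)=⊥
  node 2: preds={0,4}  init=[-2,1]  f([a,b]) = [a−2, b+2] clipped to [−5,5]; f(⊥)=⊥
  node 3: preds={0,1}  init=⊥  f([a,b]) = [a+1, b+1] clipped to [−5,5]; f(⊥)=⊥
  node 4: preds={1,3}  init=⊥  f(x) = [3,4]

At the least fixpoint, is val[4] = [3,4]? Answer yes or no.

Worklist (9 pops):
  #1 pop 0: in=⊥ → [-3,3] (no change)
  #2 pop 1: in=[-3,3] → [-4,2] (was ⊥); enqueue []
  #3 pop 2: in=[-3,3] → [-5,5] (was [-2,1]); enqueue [1]
  #4 pop 3: in=[-4,3] → [-3,4] (was ⊥); enqueue []
  #5 pop 4: in=[-4,4] → [3,4] (was ⊥); enqueue [2]
  #6 pop 1: in=[-5,5] → [-5,4] (was [-4,2]); enqueue [3,4]
  #7 pop 2: in=[-3,4] → [-5,5] (no change)
  #8 pop 3: in=[-5,4] → [-4,5] (was [-3,4]); enqueue []
  #9 pop 4: in=[-5,5] → [3,4] (no change)

Fixpoint:
  val[0] = [-3,3]
  val[1] = [-5,4]
  val[2] = [-5,5]
  val[3] = [-4,5]
  val[4] = [3,4]

yes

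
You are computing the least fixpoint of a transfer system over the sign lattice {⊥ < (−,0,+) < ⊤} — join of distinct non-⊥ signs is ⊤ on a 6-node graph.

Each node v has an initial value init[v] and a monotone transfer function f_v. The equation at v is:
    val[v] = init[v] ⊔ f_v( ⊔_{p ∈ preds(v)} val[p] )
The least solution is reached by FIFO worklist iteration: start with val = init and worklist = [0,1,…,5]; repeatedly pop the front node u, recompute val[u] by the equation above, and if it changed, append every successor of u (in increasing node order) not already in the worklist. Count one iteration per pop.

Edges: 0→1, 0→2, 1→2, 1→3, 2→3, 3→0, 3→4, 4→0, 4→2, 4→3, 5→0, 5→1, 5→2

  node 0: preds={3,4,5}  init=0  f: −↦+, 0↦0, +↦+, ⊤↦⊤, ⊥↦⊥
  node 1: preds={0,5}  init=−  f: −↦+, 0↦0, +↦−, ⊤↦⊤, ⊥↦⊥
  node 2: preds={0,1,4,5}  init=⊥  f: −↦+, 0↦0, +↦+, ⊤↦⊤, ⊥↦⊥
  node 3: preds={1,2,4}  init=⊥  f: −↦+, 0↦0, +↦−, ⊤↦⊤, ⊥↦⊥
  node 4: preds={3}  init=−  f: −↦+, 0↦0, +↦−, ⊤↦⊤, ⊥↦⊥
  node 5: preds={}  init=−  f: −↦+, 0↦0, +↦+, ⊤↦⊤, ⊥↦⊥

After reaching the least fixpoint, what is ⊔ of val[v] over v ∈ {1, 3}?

Iteration log — 9 steps:
  step 1. node 0  ⊔preds=−  new=⊤  old=0  +wl: 
  step 2. node 1  ⊔preds=⊤  new=⊤  old=−  +wl: 
  step 3. node 2  ⊔preds=⊤  new=⊤  old=⊥  +wl: 
  step 4. node 3  ⊔preds=⊤  new=⊤  old=⊥  +wl: 0
  step 5. node 4  ⊔preds=⊤  new=⊤  old=−  +wl: 2,3
  step 6. node 5  ⊔preds=⊥  new=−  stable
  step 7. node 0  ⊔preds=⊤  new=⊤  stable
  step 8. node 2  ⊔preds=⊤  new=⊤  stable
  step 9. node 3  ⊔preds=⊤  new=⊤  stable

Least fixpoint reached:
  node 0: ⊤
  node 1: ⊤
  node 2: ⊤
  node 3: ⊤
  node 4: ⊤
  node 5: −

⊤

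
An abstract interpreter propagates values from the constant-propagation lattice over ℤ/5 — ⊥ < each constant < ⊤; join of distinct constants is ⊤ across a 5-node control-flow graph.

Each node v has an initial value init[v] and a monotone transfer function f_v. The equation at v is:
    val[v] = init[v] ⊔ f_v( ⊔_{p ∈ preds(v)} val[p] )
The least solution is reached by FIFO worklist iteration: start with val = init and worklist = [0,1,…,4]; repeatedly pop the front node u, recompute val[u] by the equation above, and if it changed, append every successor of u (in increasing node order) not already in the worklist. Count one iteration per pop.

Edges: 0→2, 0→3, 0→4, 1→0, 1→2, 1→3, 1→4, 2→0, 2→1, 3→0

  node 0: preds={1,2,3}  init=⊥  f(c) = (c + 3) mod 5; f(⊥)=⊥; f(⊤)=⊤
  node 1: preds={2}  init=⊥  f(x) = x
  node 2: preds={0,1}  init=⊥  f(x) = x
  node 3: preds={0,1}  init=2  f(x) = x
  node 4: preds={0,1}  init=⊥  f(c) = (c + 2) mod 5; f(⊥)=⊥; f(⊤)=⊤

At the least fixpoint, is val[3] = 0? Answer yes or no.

Iteration log — 16 steps:
  step 1. node 0  ⊔preds=2  new=0  old=⊥  +wl: 
  step 2. node 1  ⊔preds=⊥  new=⊥  stable
  step 3. node 2  ⊔preds=0  new=0  old=⊥  +wl: 0,1
  step 4. node 3  ⊔preds=0  new=⊤  old=2  +wl: 
  step 5. node 4  ⊔preds=0  new=2  old=⊥  +wl: 
  step 6. node 0  ⊔preds=⊤  new=⊤  old=0  +wl: 2,3,4
  step 7. node 1  ⊔preds=0  new=0  old=⊥  +wl: 0
  step 8. node 2  ⊔preds=⊤  new=⊤  old=0  +wl: 1
  step 9. node 3  ⊔preds=⊤  new=⊤  stable
  step 10. node 4  ⊔preds=⊤  new=⊤  old=2  +wl: 
  step 11. node 0  ⊔preds=⊤  new=⊤  stable
  step 12. node 1  ⊔preds=⊤  new=⊤  old=0  +wl: 0,2,3,4
  step 13. node 0  ⊔preds=⊤  new=⊤  stable
  step 14. node 2  ⊔preds=⊤  new=⊤  stable
  step 15. node 3  ⊔preds=⊤  new=⊤  stable
  step 16. node 4  ⊔preds=⊤  new=⊤  stable

Least fixpoint reached:
  node 0: ⊤
  node 1: ⊤
  node 2: ⊤
  node 3: ⊤
  node 4: ⊤

no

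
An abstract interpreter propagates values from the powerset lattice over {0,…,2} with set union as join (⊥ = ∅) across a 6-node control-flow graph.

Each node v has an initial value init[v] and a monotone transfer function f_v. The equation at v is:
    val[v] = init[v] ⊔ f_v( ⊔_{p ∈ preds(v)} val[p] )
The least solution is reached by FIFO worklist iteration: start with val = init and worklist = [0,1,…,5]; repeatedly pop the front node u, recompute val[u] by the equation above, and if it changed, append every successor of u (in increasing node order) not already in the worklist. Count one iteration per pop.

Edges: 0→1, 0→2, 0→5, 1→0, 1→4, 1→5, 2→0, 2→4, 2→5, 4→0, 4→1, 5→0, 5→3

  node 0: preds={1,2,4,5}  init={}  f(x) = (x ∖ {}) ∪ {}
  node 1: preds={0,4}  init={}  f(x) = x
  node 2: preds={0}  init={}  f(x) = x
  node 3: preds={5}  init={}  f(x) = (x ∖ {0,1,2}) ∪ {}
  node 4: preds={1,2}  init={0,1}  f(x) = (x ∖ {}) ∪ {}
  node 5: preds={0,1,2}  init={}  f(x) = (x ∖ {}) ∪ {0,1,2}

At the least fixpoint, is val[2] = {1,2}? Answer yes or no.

no

Iteration log — 15 steps:
  step 1. node 0  ⊔preds={0,1}  new={0,1}  old={}  +wl: 
  step 2. node 1  ⊔preds={0,1}  new={0,1}  old={}  +wl: 0
  step 3. node 2  ⊔preds={0,1}  new={0,1}  old={}  +wl: 
  step 4. node 3  ⊔preds={}  new={}  stable
  step 5. node 4  ⊔preds={0,1}  new={0,1}  stable
  step 6. node 5  ⊔preds={0,1}  new={0,1,2}  old={}  +wl: 3
  step 7. node 0  ⊔preds={0,1,2}  new={0,1,2}  old={0,1}  +wl: 1,2,5
  step 8. node 3  ⊔preds={0,1,2}  new={}  stable
  step 9. node 1  ⊔preds={0,1,2}  new={0,1,2}  old={0,1}  +wl: 0,4
  step 10. node 2  ⊔preds={0,1,2}  new={0,1,2}  old={0,1}  +wl: 
  step 11. node 5  ⊔preds={0,1,2}  new={0,1,2}  stable
  step 12. node 0  ⊔preds={0,1,2}  new={0,1,2}  stable
  step 13. node 4  ⊔preds={0,1,2}  new={0,1,2}  old={0,1}  +wl: 0,1
  step 14. node 0  ⊔preds={0,1,2}  new={0,1,2}  stable
  step 15. node 1  ⊔preds={0,1,2}  new={0,1,2}  stable

Least fixpoint reached:
  node 0: {0,1,2}
  node 1: {0,1,2}
  node 2: {0,1,2}
  node 3: {}
  node 4: {0,1,2}
  node 5: {0,1,2}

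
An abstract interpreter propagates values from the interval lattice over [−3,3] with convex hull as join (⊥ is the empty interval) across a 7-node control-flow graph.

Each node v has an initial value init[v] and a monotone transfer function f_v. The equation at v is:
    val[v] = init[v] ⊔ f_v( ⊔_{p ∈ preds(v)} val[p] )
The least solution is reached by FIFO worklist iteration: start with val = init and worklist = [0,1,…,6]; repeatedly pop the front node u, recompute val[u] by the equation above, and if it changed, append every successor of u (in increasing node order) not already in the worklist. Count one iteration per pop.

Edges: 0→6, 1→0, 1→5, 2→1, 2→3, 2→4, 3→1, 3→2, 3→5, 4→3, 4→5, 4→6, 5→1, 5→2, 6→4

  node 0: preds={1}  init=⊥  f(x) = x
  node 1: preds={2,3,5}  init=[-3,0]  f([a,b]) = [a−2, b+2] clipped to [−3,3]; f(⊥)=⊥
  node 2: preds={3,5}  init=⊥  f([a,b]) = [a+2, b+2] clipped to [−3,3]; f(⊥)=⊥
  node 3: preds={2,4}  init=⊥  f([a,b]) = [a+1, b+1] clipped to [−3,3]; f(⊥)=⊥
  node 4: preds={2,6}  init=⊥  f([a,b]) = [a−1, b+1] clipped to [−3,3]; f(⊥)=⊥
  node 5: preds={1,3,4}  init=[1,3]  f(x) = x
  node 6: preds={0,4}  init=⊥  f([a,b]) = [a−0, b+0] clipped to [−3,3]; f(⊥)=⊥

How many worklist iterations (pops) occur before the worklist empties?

Worklist (20 pops):
  #1 pop 0: in=[-3,0] → [-3,0] (was ⊥); enqueue []
  #2 pop 1: in=[1,3] → [-3,3] (was [-3,0]); enqueue [0]
  #3 pop 2: in=[1,3] → [3,3] (was ⊥); enqueue [1]
  #4 pop 3: in=[3,3] → [3,3] (was ⊥); enqueue [2]
  #5 pop 4: in=[3,3] → [2,3] (was ⊥); enqueue [3]
  #6 pop 5: in=[-3,3] → [-3,3] (was [1,3]); enqueue []
  #7 pop 6: in=[-3,3] → [-3,3] (was ⊥); enqueue [4]
  #8 pop 0: in=[-3,3] → [-3,3] (was [-3,0]); enqueue [6]
  #9 pop 1: in=[-3,3] → [-3,3] (no change)
  #10 pop 2: in=[-3,3] → [-1,3] (was [3,3]); enqueue [1]
  #11 pop 3: in=[-1,3] → [0,3] (was [3,3]); enqueue [2,5]
  #12 pop 4: in=[-3,3] → [-3,3] (was [2,3]); enqueue [3]
  #13 pop 6: in=[-3,3] → [-3,3] (no change)
  #14 pop 1: in=[-3,3] → [-3,3] (no change)
  #15 pop 2: in=[-3,3] → [-1,3] (no change)
  #16 pop 5: in=[-3,3] → [-3,3] (no change)
  #17 pop 3: in=[-3,3] → [-2,3] (was [0,3]); enqueue [1,2,5]
  #18 pop 1: in=[-3,3] → [-3,3] (no change)
  #19 pop 2: in=[-3,3] → [-1,3] (no change)
  #20 pop 5: in=[-3,3] → [-3,3] (no change)

Fixpoint:
  val[0] = [-3,3]
  val[1] = [-3,3]
  val[2] = [-1,3]
  val[3] = [-2,3]
  val[4] = [-3,3]
  val[5] = [-3,3]
  val[6] = [-3,3]

20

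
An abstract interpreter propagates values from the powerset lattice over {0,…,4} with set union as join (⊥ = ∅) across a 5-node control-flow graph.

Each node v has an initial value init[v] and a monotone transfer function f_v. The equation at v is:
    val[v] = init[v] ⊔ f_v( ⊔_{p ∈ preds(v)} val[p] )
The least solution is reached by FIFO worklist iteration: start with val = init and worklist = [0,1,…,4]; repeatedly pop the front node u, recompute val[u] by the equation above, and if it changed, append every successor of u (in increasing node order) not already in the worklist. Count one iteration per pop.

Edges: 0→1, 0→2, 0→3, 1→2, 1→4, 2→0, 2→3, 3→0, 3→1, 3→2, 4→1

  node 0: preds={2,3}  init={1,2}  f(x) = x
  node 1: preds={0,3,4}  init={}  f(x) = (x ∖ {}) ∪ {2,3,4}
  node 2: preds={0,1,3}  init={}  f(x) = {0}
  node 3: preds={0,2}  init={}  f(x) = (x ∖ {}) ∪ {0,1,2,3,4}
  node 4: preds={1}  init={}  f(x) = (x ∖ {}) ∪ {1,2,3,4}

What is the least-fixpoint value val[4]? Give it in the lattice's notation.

Trace (11 dequeues):
  [1] u=0 | in {} | out {1,2} | ==
  [2] u=1 | in {1,2} | out {1,2,3,4} | prev {} | push {}
  [3] u=2 | in {1,2,3,4} | out {0} | prev {} | push {0}
  [4] u=3 | in {0,1,2} | out {0,1,2,3,4} | prev {} | push {1,2}
  [5] u=4 | in {1,2,3,4} | out {1,2,3,4} | prev {} | push {}
  [6] u=0 | in {0,1,2,3,4} | out {0,1,2,3,4} | prev {1,2} | push {3}
  [7] u=1 | in {0,1,2,3,4} | out {0,1,2,3,4} | prev {1,2,3,4} | push {4}
  [8] u=2 | in {0,1,2,3,4} | out {0} | ==
  [9] u=3 | in {0,1,2,3,4} | out {0,1,2,3,4} | ==
  [10] u=4 | in {0,1,2,3,4} | out {0,1,2,3,4} | prev {1,2,3,4} | push {1}
  [11] u=1 | in {0,1,2,3,4} | out {0,1,2,3,4} | ==

Converged values:
  [0] {0,1,2,3,4}
  [1] {0,1,2,3,4}
  [2] {0}
  [3] {0,1,2,3,4}
  [4] {0,1,2,3,4}

{0,1,2,3,4}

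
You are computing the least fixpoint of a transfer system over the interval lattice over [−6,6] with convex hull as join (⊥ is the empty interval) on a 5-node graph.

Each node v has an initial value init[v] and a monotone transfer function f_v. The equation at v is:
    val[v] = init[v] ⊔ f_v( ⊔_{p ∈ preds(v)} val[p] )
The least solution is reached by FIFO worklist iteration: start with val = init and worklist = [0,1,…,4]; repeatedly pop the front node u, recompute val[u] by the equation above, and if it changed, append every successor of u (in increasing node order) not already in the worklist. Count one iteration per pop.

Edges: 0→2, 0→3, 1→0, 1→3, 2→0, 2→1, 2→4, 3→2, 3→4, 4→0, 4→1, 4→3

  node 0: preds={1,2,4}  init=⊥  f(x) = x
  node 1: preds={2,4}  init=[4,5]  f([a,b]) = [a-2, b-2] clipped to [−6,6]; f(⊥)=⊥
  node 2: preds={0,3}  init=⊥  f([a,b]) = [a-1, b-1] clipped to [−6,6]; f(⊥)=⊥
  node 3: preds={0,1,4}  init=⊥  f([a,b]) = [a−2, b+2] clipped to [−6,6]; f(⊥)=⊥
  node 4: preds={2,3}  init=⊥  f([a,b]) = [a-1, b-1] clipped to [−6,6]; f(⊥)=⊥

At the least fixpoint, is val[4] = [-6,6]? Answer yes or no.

no

Trace (24 dequeues):
  [1] u=0 | in [4,5] | out [4,5] | prev ⊥ | push {}
  [2] u=1 | in ⊥ | out [4,5] | ==
  [3] u=2 | in [4,5] | out [3,4] | prev ⊥ | push {0,1}
  [4] u=3 | in [4,5] | out [2,6] | prev ⊥ | push {2}
  [5] u=4 | in [2,6] | out [1,5] | prev ⊥ | push {3}
  [6] u=0 | in [1,5] | out [1,5] | prev [4,5] | push {}
  [7] u=1 | in [1,5] | out [-1,5] | prev [4,5] | push {0}
  [8] u=2 | in [1,6] | out [0,5] | prev [3,4] | push {1,4}
  [9] u=3 | in [-1,5] | out [-3,6] | prev [2,6] | push {2}
  [10] u=0 | in [-1,5] | out [-1,5] | prev [1,5] | push {3}
  [11] u=1 | in [0,5] | out [-2,5] | prev [-1,5] | push {0}
  [12] u=4 | in [-3,6] | out [-4,5] | prev [1,5] | push {1}
  [13] u=2 | in [-3,6] | out [-4,5] | prev [0,5] | push {4}
  [14] u=3 | in [-4,5] | out [-6,6] | prev [-3,6] | push {2}
  [15] u=0 | in [-4,5] | out [-4,5] | prev [-1,5] | push {3}
  [16] u=1 | in [-4,5] | out [-6,5] | prev [-2,5] | push {0}
  [17] u=4 | in [-6,6] | out [-6,5] | prev [-4,5] | push {1}
  [18] u=2 | in [-6,6] | out [-6,5] | prev [-4,5] | push {4}
  [19] u=3 | in [-6,5] | out [-6,6] | ==
  [20] u=0 | in [-6,5] | out [-6,5] | prev [-4,5] | push {2,3}
  [21] u=1 | in [-6,5] | out [-6,5] | ==
  [22] u=4 | in [-6,6] | out [-6,5] | ==
  [23] u=2 | in [-6,6] | out [-6,5] | ==
  [24] u=3 | in [-6,5] | out [-6,6] | ==

Converged values:
  [0] [-6,5]
  [1] [-6,5]
  [2] [-6,5]
  [3] [-6,6]
  [4] [-6,5]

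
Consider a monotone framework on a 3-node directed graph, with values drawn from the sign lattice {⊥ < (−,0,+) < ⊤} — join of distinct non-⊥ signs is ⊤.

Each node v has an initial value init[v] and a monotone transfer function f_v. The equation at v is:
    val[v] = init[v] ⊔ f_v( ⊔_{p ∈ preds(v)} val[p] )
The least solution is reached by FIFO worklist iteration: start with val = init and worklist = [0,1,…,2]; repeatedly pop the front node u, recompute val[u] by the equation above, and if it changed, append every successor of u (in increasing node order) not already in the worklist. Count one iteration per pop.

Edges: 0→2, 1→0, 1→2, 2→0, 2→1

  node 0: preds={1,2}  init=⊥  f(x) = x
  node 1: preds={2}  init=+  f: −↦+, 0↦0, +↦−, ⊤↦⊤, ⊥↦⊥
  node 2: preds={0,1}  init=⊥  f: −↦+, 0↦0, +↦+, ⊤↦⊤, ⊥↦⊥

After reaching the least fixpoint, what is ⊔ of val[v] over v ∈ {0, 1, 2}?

⊤

Iteration log — 9 steps:
  step 1. node 0  ⊔preds=+  new=+  old=⊥  +wl: 
  step 2. node 1  ⊔preds=⊥  new=+  stable
  step 3. node 2  ⊔preds=+  new=+  old=⊥  +wl: 0,1
  step 4. node 0  ⊔preds=+  new=+  stable
  step 5. node 1  ⊔preds=+  new=⊤  old=+  +wl: 0,2
  step 6. node 0  ⊔preds=⊤  new=⊤  old=+  +wl: 
  step 7. node 2  ⊔preds=⊤  new=⊤  old=+  +wl: 0,1
  step 8. node 0  ⊔preds=⊤  new=⊤  stable
  step 9. node 1  ⊔preds=⊤  new=⊤  stable

Least fixpoint reached:
  node 0: ⊤
  node 1: ⊤
  node 2: ⊤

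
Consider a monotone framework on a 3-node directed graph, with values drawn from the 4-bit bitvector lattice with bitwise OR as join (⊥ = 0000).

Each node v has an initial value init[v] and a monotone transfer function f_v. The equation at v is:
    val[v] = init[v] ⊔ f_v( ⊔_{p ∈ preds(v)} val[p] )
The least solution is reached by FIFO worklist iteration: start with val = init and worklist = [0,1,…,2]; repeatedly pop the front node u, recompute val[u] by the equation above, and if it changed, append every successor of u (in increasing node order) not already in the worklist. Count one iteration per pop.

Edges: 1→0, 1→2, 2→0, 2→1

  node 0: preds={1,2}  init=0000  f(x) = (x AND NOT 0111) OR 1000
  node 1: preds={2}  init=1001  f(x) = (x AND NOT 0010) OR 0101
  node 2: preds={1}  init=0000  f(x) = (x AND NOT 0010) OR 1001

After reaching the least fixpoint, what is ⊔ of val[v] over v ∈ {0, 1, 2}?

1101

Iteration log — 5 steps:
  step 1. node 0  ⊔preds=1001  new=1000  old=0000  +wl: 
  step 2. node 1  ⊔preds=0000  new=1101  old=1001  +wl: 0
  step 3. node 2  ⊔preds=1101  new=1101  old=0000  +wl: 1
  step 4. node 0  ⊔preds=1101  new=1000  stable
  step 5. node 1  ⊔preds=1101  new=1101  stable

Least fixpoint reached:
  node 0: 1000
  node 1: 1101
  node 2: 1101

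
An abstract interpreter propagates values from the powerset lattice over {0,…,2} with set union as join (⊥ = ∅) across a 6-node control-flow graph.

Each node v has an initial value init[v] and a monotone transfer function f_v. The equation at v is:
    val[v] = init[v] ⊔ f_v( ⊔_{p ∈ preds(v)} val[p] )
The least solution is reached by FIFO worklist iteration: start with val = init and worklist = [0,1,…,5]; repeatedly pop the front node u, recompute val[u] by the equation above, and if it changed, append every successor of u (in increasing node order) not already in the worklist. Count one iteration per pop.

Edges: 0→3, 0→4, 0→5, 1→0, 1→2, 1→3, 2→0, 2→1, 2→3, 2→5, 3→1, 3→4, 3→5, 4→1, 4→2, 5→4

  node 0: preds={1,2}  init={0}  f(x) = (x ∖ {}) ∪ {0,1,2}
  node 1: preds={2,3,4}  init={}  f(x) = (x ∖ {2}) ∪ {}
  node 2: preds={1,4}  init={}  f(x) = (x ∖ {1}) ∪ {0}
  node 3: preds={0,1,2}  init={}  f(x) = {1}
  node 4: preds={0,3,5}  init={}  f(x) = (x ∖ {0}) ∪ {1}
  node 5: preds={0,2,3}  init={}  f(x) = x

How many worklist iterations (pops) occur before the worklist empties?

Trace (14 dequeues):
  [1] u=0 | in {} | out {0,1,2} | prev {0} | push {}
  [2] u=1 | in {} | out {} | ==
  [3] u=2 | in {} | out {0} | prev {} | push {0,1}
  [4] u=3 | in {0,1,2} | out {1} | prev {} | push {}
  [5] u=4 | in {0,1,2} | out {1,2} | prev {} | push {2}
  [6] u=5 | in {0,1,2} | out {0,1,2} | prev {} | push {4}
  [7] u=0 | in {0} | out {0,1,2} | ==
  [8] u=1 | in {0,1,2} | out {0,1} | prev {} | push {0,3}
  [9] u=2 | in {0,1,2} | out {0,2} | prev {0} | push {1,5}
  [10] u=4 | in {0,1,2} | out {1,2} | ==
  [11] u=0 | in {0,1,2} | out {0,1,2} | ==
  [12] u=3 | in {0,1,2} | out {1} | ==
  [13] u=1 | in {0,1,2} | out {0,1} | ==
  [14] u=5 | in {0,1,2} | out {0,1,2} | ==

Converged values:
  [0] {0,1,2}
  [1] {0,1}
  [2] {0,2}
  [3] {1}
  [4] {1,2}
  [5] {0,1,2}

14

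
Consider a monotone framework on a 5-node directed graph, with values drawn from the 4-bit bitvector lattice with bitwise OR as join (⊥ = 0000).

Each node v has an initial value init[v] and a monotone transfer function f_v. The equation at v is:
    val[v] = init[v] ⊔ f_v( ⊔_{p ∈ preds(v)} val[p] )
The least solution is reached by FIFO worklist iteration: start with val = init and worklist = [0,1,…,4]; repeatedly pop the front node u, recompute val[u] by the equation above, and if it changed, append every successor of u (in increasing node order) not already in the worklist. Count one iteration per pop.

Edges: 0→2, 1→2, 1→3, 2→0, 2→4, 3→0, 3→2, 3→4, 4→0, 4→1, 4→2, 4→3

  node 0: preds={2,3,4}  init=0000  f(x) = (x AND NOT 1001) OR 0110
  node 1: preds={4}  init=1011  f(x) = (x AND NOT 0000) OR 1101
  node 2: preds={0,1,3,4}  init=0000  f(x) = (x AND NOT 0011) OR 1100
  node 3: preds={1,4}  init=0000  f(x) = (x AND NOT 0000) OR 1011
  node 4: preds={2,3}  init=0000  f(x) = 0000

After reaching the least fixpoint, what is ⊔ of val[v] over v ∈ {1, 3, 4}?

Iteration log — 7 steps:
  step 1. node 0  ⊔preds=0000  new=0110  old=0000  +wl: 
  step 2. node 1  ⊔preds=0000  new=1111  old=1011  +wl: 
  step 3. node 2  ⊔preds=1111  new=1100  old=0000  +wl: 0
  step 4. node 3  ⊔preds=1111  new=1111  old=0000  +wl: 2
  step 5. node 4  ⊔preds=1111  new=0000  stable
  step 6. node 0  ⊔preds=1111  new=0110  stable
  step 7. node 2  ⊔preds=1111  new=1100  stable

Least fixpoint reached:
  node 0: 0110
  node 1: 1111
  node 2: 1100
  node 3: 1111
  node 4: 0000

1111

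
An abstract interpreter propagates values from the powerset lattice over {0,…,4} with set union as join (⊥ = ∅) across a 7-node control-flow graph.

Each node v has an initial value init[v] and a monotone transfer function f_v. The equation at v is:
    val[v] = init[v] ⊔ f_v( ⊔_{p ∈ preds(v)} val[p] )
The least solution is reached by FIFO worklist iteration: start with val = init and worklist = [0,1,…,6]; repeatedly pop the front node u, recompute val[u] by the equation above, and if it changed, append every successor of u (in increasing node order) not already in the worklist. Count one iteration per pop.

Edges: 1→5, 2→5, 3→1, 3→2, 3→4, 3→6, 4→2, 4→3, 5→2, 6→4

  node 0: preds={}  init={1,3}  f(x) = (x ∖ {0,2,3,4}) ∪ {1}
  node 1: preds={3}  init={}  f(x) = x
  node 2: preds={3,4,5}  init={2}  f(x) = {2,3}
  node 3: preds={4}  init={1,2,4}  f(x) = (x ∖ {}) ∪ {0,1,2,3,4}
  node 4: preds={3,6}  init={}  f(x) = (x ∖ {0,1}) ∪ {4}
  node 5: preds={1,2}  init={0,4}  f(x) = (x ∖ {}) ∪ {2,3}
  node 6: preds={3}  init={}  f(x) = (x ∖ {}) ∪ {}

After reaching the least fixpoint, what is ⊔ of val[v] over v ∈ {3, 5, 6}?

Iteration log — 12 steps:
  step 1. node 0  ⊔preds={}  new={1,3}  stable
  step 2. node 1  ⊔preds={1,2,4}  new={1,2,4}  old={}  +wl: 
  step 3. node 2  ⊔preds={0,1,2,4}  new={2,3}  old={2}  +wl: 
  step 4. node 3  ⊔preds={}  new={0,1,2,3,4}  old={1,2,4}  +wl: 1,2
  step 5. node 4  ⊔preds={0,1,2,3,4}  new={2,3,4}  old={}  +wl: 3
  step 6. node 5  ⊔preds={1,2,3,4}  new={0,1,2,3,4}  old={0,4}  +wl: 
  step 7. node 6  ⊔preds={0,1,2,3,4}  new={0,1,2,3,4}  old={}  +wl: 4
  step 8. node 1  ⊔preds={0,1,2,3,4}  new={0,1,2,3,4}  old={1,2,4}  +wl: 5
  step 9. node 2  ⊔preds={0,1,2,3,4}  new={2,3}  stable
  step 10. node 3  ⊔preds={2,3,4}  new={0,1,2,3,4}  stable
  step 11. node 4  ⊔preds={0,1,2,3,4}  new={2,3,4}  stable
  step 12. node 5  ⊔preds={0,1,2,3,4}  new={0,1,2,3,4}  stable

Least fixpoint reached:
  node 0: {1,3}
  node 1: {0,1,2,3,4}
  node 2: {2,3}
  node 3: {0,1,2,3,4}
  node 4: {2,3,4}
  node 5: {0,1,2,3,4}
  node 6: {0,1,2,3,4}

{0,1,2,3,4}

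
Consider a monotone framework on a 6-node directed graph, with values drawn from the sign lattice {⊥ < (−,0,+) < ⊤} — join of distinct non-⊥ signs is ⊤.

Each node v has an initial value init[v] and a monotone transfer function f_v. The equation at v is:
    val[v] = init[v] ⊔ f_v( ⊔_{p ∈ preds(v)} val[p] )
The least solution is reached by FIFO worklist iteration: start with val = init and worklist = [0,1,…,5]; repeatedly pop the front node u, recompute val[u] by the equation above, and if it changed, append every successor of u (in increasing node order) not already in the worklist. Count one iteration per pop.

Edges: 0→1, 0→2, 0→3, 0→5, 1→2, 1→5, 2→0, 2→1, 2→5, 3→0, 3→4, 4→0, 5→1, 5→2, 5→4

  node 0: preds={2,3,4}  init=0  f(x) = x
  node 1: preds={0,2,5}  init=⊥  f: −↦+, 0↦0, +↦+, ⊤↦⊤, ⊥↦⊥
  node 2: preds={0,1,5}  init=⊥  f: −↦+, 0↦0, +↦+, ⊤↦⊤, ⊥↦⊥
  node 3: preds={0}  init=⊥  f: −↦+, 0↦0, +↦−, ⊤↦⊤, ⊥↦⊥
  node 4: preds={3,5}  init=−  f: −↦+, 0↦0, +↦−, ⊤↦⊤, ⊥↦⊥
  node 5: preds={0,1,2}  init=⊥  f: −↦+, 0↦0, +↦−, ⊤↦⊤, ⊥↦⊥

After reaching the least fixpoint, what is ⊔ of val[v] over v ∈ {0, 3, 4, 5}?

⊤

Trace (10 dequeues):
  [1] u=0 | in − | out ⊤ | prev 0 | push {}
  [2] u=1 | in ⊤ | out ⊤ | prev ⊥ | push {}
  [3] u=2 | in ⊤ | out ⊤ | prev ⊥ | push {0,1}
  [4] u=3 | in ⊤ | out ⊤ | prev ⊥ | push {}
  [5] u=4 | in ⊤ | out ⊤ | prev − | push {}
  [6] u=5 | in ⊤ | out ⊤ | prev ⊥ | push {2,4}
  [7] u=0 | in ⊤ | out ⊤ | ==
  [8] u=1 | in ⊤ | out ⊤ | ==
  [9] u=2 | in ⊤ | out ⊤ | ==
  [10] u=4 | in ⊤ | out ⊤ | ==

Converged values:
  [0] ⊤
  [1] ⊤
  [2] ⊤
  [3] ⊤
  [4] ⊤
  [5] ⊤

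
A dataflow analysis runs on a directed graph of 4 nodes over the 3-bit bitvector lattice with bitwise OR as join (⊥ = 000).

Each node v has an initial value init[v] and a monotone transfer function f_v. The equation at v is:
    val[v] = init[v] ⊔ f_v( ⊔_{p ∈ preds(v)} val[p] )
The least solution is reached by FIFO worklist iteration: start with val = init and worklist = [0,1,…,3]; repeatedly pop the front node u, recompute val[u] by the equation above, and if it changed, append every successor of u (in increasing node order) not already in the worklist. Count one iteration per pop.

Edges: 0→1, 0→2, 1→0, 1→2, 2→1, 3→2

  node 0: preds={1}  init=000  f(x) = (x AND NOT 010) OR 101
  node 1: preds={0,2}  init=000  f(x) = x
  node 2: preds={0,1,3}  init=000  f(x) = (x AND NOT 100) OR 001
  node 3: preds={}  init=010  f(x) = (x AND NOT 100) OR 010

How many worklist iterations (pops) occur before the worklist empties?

Worklist (8 pops):
  #1 pop 0: in=000 → 101 (was 000); enqueue []
  #2 pop 1: in=101 → 101 (was 000); enqueue [0]
  #3 pop 2: in=111 → 011 (was 000); enqueue [1]
  #4 pop 3: in=000 → 010 (no change)
  #5 pop 0: in=101 → 101 (no change)
  #6 pop 1: in=111 → 111 (was 101); enqueue [0,2]
  #7 pop 0: in=111 → 101 (no change)
  #8 pop 2: in=111 → 011 (no change)

Fixpoint:
  val[0] = 101
  val[1] = 111
  val[2] = 011
  val[3] = 010

8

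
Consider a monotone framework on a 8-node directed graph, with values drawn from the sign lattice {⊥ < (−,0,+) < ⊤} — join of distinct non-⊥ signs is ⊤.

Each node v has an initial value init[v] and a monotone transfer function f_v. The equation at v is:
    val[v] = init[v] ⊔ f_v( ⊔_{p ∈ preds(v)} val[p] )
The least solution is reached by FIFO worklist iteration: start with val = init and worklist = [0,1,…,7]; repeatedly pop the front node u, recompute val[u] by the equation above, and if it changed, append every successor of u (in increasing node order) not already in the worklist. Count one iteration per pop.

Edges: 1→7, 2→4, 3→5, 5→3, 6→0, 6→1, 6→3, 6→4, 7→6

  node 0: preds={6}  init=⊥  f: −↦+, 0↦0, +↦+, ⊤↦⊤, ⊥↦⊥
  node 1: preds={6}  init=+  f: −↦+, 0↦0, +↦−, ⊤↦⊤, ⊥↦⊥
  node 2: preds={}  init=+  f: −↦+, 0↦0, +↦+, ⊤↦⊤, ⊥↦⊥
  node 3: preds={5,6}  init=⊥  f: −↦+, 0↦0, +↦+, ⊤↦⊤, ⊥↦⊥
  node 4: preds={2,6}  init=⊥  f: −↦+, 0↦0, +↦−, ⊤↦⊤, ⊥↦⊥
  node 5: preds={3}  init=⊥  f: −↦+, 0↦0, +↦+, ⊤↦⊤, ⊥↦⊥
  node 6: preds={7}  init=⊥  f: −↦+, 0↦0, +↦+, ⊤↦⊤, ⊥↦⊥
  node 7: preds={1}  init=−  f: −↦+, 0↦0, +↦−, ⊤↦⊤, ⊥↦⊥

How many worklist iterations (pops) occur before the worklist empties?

Trace (21 dequeues):
  [1] u=0 | in ⊥ | out ⊥ | ==
  [2] u=1 | in ⊥ | out + | ==
  [3] u=2 | in ⊥ | out + | ==
  [4] u=3 | in ⊥ | out ⊥ | ==
  [5] u=4 | in + | out − | prev ⊥ | push {}
  [6] u=5 | in ⊥ | out ⊥ | ==
  [7] u=6 | in − | out + | prev ⊥ | push {0,1,3,4}
  [8] u=7 | in + | out − | ==
  [9] u=0 | in + | out + | prev ⊥ | push {}
  [10] u=1 | in + | out ⊤ | prev + | push {7}
  [11] u=3 | in + | out + | prev ⊥ | push {5}
  [12] u=4 | in + | out − | ==
  [13] u=7 | in ⊤ | out ⊤ | prev − | push {6}
  [14] u=5 | in + | out + | prev ⊥ | push {3}
  [15] u=6 | in ⊤ | out ⊤ | prev + | push {0,1,4}
  [16] u=3 | in ⊤ | out ⊤ | prev + | push {5}
  [17] u=0 | in ⊤ | out ⊤ | prev + | push {}
  [18] u=1 | in ⊤ | out ⊤ | ==
  [19] u=4 | in ⊤ | out ⊤ | prev − | push {}
  [20] u=5 | in ⊤ | out ⊤ | prev + | push {3}
  [21] u=3 | in ⊤ | out ⊤ | ==

Converged values:
  [0] ⊤
  [1] ⊤
  [2] +
  [3] ⊤
  [4] ⊤
  [5] ⊤
  [6] ⊤
  [7] ⊤

21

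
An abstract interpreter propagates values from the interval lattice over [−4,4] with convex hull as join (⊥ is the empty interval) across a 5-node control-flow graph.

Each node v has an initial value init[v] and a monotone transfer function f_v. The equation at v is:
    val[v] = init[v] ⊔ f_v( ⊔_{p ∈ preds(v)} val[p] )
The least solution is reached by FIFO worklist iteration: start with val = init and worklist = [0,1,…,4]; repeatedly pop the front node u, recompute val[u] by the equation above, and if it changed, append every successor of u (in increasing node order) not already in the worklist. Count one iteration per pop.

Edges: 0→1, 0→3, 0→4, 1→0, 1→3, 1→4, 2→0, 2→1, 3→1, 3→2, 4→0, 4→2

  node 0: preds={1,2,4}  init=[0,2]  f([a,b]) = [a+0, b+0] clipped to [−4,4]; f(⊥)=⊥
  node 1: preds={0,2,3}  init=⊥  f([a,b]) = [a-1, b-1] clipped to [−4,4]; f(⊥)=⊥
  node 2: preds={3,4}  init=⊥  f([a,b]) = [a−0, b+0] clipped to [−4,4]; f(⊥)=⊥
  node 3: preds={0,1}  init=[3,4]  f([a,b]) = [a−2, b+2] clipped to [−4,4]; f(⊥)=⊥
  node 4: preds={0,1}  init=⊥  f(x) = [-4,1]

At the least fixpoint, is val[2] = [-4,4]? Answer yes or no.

yes

Worklist (13 pops):
  #1 pop 0: in=⊥ → [0,2] (no change)
  #2 pop 1: in=[0,4] → [-1,3] (was ⊥); enqueue [0]
  #3 pop 2: in=[3,4] → [3,4] (was ⊥); enqueue [1]
  #4 pop 3: in=[-1,3] → [-3,4] (was [3,4]); enqueue [2]
  #5 pop 4: in=[-1,3] → [-4,1] (was ⊥); enqueue []
  #6 pop 0: in=[-4,4] → [-4,4] (was [0,2]); enqueue [3,4]
  #7 pop 1: in=[-4,4] → [-4,3] (was [-1,3]); enqueue [0]
  #8 pop 2: in=[-4,4] → [-4,4] (was [3,4]); enqueue [1]
  #9 pop 3: in=[-4,4] → [-4,4] (was [-3,4]); enqueue [2]
  #10 pop 4: in=[-4,4] → [-4,1] (no change)
  #11 pop 0: in=[-4,4] → [-4,4] (no change)
  #12 pop 1: in=[-4,4] → [-4,3] (no change)
  #13 pop 2: in=[-4,4] → [-4,4] (no change)

Fixpoint:
  val[0] = [-4,4]
  val[1] = [-4,3]
  val[2] = [-4,4]
  val[3] = [-4,4]
  val[4] = [-4,1]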